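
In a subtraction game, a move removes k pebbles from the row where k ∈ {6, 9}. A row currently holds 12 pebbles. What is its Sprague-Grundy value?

Build the Grundy sequence with g(k) = mex{g(k−s) : s ∈ {6, 9}, s ≤ k}:
k:     0  1  2  3  4  5  6  7  8  9 10 11 12
g(k):  0  0  0  0  0  0  1  1  1  1  1  1  2
So g(12) = 2.

2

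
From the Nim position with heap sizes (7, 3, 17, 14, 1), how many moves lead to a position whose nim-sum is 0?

Compute the nim-sum pairwise:
7 ⊕ 3 = 4
4 ⊕ 17 = 21
21 ⊕ 14 = 27
27 ⊕ 1 = 26
The overall nim-sum is X = 26. A heap of size p has a winning move iff p XOR X < p (reduce it to p XOR X).
  7: 7 XOR 26 = 29 ≥ 7 — no move.
  3: 3 XOR 26 = 25 ≥ 3 — no move.
  17: 17 XOR 26 = 11 < 17 — winning move (to 11).
  14: 14 XOR 26 = 20 ≥ 14 — no move.
  1: 1 XOR 26 = 27 ≥ 1 — no move.
That gives 1 winning move.

1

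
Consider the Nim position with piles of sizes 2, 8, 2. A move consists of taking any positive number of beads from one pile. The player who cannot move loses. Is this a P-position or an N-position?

N-position

Write each in binary and XOR column by column:
  0010  (2)
  1000  (8)
  0010  (2)
  ----
  1000  (8)
The nim-sum is 8 ≠ 0, so this is an N-position: the player to move can win.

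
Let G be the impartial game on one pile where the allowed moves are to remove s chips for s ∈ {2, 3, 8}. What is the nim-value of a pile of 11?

0

Build the Grundy sequence with g(k) = mex{g(k−s) : s ∈ {2, 3, 8}, s ≤ k}:
k:     0  1  2  3  4  5  6  7  8  9 10 11
g(k):  0  0  1  1  2  0  0  1  1  2  0  0
So g(11) = 0.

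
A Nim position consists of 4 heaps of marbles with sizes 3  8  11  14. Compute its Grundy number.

14

Compute the nim-sum pairwise:
3 ⊕ 8 = 11
11 ⊕ 11 = 0
0 ⊕ 14 = 14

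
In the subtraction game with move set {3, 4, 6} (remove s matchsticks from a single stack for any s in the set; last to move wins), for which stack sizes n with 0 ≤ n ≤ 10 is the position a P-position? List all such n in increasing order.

0, 1, 2, 9, 10

Grundy values for subtraction set {3, 4, 6}:
k:     0  1  2  3  4  5  6  7  8  9 10
g(k):  0  0  0  1  1  1  2  2  2  0  0
The P-positions (g = 0) in 0..10 are 0, 1, 2, 9, 10.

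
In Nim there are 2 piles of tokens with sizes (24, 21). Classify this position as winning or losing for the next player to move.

Winning position

Nim-sum: 24 XOR 21 = 13.
The nim-sum is 13 ≠ 0, so this is an N-position: the player to move can win.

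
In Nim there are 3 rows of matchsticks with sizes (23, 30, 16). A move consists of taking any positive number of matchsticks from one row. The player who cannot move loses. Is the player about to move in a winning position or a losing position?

Nim-sum: 23 XOR 30 XOR 16 = 25.
The nim-sum is 25 ≠ 0, so this is an N-position: the player to move can win.

Winning position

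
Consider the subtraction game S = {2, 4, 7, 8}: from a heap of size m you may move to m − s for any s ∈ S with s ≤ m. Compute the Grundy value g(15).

2

Grundy values for subtraction set {2, 4, 7, 8}:
k:     0  1  2  3  4  5  6  7  8  9 10 11 12 13 14 15
g(k):  0  0  1  1  2  2  0  3  1  4  2  0  0  1  1  2
So g(15) = 2.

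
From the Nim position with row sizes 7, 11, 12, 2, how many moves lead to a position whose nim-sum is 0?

Write each in binary and XOR column by column:
  0111  (7)
  1011  (11)
  1100  (12)
  0010  (2)
  ----
  0010  (2)
The overall nim-sum is X = 2. A row of size p has a winning move iff p XOR X < p (reduce it to p XOR X).
  7: 7 XOR 2 = 5 < 7 — winning move (to 5).
  11: 11 XOR 2 = 9 < 11 — winning move (to 9).
  12: 12 XOR 2 = 14 ≥ 12 — no move.
  2: 2 XOR 2 = 0 < 2 — winning move (to 0).
That gives 3 winning moves.

3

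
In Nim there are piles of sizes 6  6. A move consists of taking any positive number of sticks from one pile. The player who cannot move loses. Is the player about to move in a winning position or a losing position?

Losing position

Compute the nim-sum pairwise:
6 XOR 6 = 0
The nim-sum is 0, so this is a P-position: the player to move is in a losing position under optimal play.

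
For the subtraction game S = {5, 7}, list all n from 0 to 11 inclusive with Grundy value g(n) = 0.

0, 1, 2, 3, 4

Grundy values for subtraction set {5, 7}:
k:     0  1  2  3  4  5  6  7  8  9 10 11
g(k):  0  0  0  0  0  1  1  1  1  1  2  2
The P-positions (g = 0) in 0..11 are 0, 1, 2, 3, 4.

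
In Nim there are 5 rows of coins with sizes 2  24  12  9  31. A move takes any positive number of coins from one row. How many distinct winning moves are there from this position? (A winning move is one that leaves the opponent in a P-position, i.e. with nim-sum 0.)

Nim-sum: 2 ⊕ 24 ⊕ 12 ⊕ 9 ⊕ 31 = 0.
The nim-sum is already 0, so every move leaves a nonzero nim-sum — there are no winning moves.

0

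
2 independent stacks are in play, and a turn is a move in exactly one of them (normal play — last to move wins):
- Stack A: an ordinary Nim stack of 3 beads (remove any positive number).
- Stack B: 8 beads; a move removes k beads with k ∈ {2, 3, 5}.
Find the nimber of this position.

Stack A is a plain Nim stack of size 3, so its Grundy value is 3.
For stack B, compute g(0), g(1), … with moves {2, 3, 5}:
g(0) = mex{} = 0
g(1) = mex{} = 0
g(2) = mex{0} = 1
g(3) = mex{0} = 1
g(4) = mex{0,1} = 2
g(5) = mex{0,1} = 2
g(6) = mex{0,1,2} = 3
g(7) = mex{1,2} = 0
g(8) = mex{1,2,3} = 0
So g(8) = 0.
By the Sprague-Grundy theorem, the Grundy value of a sum of independent games is the XOR of the component values.
Combined value = 3 ⊕ 0 = 3.

3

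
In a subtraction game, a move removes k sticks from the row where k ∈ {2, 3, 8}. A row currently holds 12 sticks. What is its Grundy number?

Grundy values for subtraction set {2, 3, 8}:
g(0) = mex{} = 0
g(1) = mex{} = 0
g(2) = mex{0} = 1
g(3) = mex{0} = 1
g(4) = mex{0,1} = 2
g(5) = mex{1} = 0
g(6) = mex{1,2} = 0
g(7) = mex{0,2} = 1
g(8) = mex{0} = 1
g(9) = mex{0,1} = 2
g(10) = mex{1} = 0
g(11) = mex{1,2} = 0
g(12) = mex{0,2} = 1
So g(12) = 1.

1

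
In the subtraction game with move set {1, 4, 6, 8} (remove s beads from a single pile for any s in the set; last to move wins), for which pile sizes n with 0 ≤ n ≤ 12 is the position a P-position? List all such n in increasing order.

Compute g(0), g(1), … for moves {1, 4, 6, 8}:
k:     0  1  2  3  4  5  6  7  8  9 10 11 12
g(k):  0  1  0  1  2  0  1  0  1  2  3  2  0
The P-positions (g = 0) in 0..12 are 0, 2, 5, 7, 12.

0, 2, 5, 7, 12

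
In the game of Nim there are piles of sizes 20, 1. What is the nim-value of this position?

21

Compute the nim-sum pairwise:
20 ^ 1 = 21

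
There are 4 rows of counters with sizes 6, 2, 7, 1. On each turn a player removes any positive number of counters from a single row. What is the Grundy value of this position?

2

Bitwise XOR of the heap sizes:
  110  (6)
  010  (2)
  111  (7)
  001  (1)
  ---
  010  (2)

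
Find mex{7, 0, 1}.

The values 0, 1 are all present; 2 is the first non-negative integer missing from the set.

2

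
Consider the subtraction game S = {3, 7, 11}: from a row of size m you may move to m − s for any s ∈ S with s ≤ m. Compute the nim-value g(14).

0

Grundy values for subtraction set {3, 7, 11}:
g(0) = mex{} = 0
g(1) = mex{} = 0
g(2) = mex{} = 0
g(3) = mex{0} = 1
g(4) = mex{0} = 1
g(5) = mex{0} = 1
g(6) = mex{1} = 0
g(7) = mex{0,1} = 2
g(8) = mex{0,1} = 2
g(9) = mex{0} = 1
g(10) = mex{1,2} = 0
g(11) = mex{0,1,2} = 3
g(12) = mex{0,1} = 2
g(13) = mex{0} = 1
g(14) = mex{1,2,3} = 0
So g(14) = 0.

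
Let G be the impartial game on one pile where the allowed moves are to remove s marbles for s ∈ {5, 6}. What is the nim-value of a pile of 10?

Grundy values for subtraction set {5, 6}:
g(0) = mex{} = 0
g(1) = mex{} = 0
g(2) = mex{} = 0
g(3) = mex{} = 0
g(4) = mex{} = 0
g(5) = mex{0} = 1
g(6) = mex{0} = 1
g(7) = mex{0} = 1
g(8) = mex{0} = 1
g(9) = mex{0} = 1
g(10) = mex{0,1} = 2
So g(10) = 2.

2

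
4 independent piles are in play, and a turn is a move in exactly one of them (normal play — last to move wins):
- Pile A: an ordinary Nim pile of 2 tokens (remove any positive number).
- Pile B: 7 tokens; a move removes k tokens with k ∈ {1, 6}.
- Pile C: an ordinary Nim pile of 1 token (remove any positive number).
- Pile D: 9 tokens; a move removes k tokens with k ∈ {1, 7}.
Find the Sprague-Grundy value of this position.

Pile A is a plain Nim pile of size 2, so its Grundy value is 2.
Build the Grundy sequence for pile B with g(k) = mex{g(k−s) : s ∈ {1, 6}, s ≤ k}:
g(0) = mex{} = 0
g(1) = mex{0} = 1
g(2) = mex{1} = 0
g(3) = mex{0} = 1
g(4) = mex{1} = 0
g(5) = mex{0} = 1
g(6) = mex{0,1} = 2
g(7) = mex{1,2} = 0
So g(7) = 0.
Pile C is a plain Nim pile of size 1, so its Grundy value is 1.
For pile D, compute g(0), g(1), … with moves {1, 7}:
g(0) = mex{} = 0
g(1) = mex{0} = 1
g(2) = mex{1} = 0
g(3) = mex{0} = 1
g(4) = mex{1} = 0
g(5) = mex{0} = 1
g(6) = mex{1} = 0
g(7) = mex{0} = 1
g(8) = mex{1} = 0
g(9) = mex{0} = 1
So g(9) = 1.
The value of a disjunctive sum is the nim-sum of the parts.
Combined value = 2 XOR 0 XOR 1 XOR 1 = 2.

2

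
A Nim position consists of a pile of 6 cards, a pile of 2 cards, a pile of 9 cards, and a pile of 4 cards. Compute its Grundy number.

9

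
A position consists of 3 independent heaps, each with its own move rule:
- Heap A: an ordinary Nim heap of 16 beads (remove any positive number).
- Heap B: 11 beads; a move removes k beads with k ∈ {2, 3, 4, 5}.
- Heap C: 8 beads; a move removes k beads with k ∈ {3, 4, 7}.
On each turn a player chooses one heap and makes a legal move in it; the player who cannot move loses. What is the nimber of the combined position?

16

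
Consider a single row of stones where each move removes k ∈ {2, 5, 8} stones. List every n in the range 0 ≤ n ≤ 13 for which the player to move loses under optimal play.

0, 1, 4, 7, 10, 11

Build the Grundy sequence with g(k) = mex{g(k−s) : s ∈ {2, 5, 8}, s ≤ k}:
k:     0  1  2  3  4  5  6  7  8  9 10 11 12 13
g(k):  0  0  1  1  0  2  1  0  2  1  0  0  1  1
The P-positions (g = 0) in 0..13 are 0, 1, 4, 7, 10, 11.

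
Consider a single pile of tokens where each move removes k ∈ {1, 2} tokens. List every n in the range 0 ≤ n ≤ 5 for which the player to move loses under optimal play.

0, 3

Build the Grundy sequence with g(k) = mex{g(k−s) : s ∈ {1, 2}, s ≤ k}:
g(0) = mex{} = 0
g(1) = mex{0} = 1
g(2) = mex{0,1} = 2
g(3) = mex{1,2} = 0
g(4) = mex{0,2} = 1
g(5) = mex{0,1} = 2
The P-positions (g = 0) in 0..5 are 0, 3.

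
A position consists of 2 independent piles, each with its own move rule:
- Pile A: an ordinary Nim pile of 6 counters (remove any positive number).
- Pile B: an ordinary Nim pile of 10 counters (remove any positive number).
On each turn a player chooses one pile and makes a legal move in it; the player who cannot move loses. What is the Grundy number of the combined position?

12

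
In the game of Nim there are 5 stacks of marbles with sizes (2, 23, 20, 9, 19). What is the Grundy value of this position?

Compute the nim-sum pairwise:
2 ⊕ 23 = 21
21 ⊕ 20 = 1
1 ⊕ 9 = 8
8 ⊕ 19 = 27

27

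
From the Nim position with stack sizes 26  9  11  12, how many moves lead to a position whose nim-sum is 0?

Nim-sum: 26 XOR 9 XOR 11 XOR 12 = 20.
The overall nim-sum is X = 20. A stack of size p has a winning move iff p XOR X < p (reduce it to p XOR X).
  26: 26 XOR 20 = 14 < 26 — winning move (to 14).
  9: 9 XOR 20 = 29 ≥ 9 — no move.
  11: 11 XOR 20 = 31 ≥ 11 — no move.
  12: 12 XOR 20 = 24 ≥ 12 — no move.
That gives 1 winning move.

1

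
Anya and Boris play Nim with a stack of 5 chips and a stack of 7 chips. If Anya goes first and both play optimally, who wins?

Anya wins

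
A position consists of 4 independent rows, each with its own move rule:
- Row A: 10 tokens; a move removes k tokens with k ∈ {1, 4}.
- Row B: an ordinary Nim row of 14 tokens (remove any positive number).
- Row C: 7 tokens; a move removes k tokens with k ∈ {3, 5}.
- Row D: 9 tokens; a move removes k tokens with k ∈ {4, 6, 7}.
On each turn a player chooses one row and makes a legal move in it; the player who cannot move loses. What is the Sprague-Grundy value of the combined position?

Build the Grundy sequence for row A with g(k) = mex{g(k−s) : s ∈ {1, 4}, s ≤ k}:
k:     0  1  2  3  4  5  6  7  8  9 10
g(k):  0  1  0  1  2  0  1  0  1  2  0
So g(10) = 0.
Row B is a plain Nim row of size 14, so its Grundy value is 14.
Build the Grundy sequence for row C with g(k) = mex{g(k−s) : s ∈ {3, 5}, s ≤ k}:
g(0) = mex{} = 0
g(1) = mex{} = 0
g(2) = mex{} = 0
g(3) = mex{0} = 1
g(4) = mex{0} = 1
g(5) = mex{0} = 1
g(6) = mex{0,1} = 2
g(7) = mex{0,1} = 2
So g(7) = 2.
Build the Grundy sequence for row D with g(k) = mex{g(k−s) : s ∈ {4, 6, 7}, s ≤ k}:
k:     0  1  2  3  4  5  6  7  8  9
g(k):  0  0  0  0  1  1  1  1  2  2
So g(9) = 2.
By the Sprague-Grundy theorem, the Grundy value of a sum of independent games is the XOR of the component values.
Combined value = 0 ⊕ 14 ⊕ 2 ⊕ 2 = 14.

14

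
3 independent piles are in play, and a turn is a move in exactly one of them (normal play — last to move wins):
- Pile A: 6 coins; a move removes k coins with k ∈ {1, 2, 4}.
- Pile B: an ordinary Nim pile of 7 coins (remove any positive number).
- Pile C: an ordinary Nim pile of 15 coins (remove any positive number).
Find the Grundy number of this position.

8

For pile A, compute g(0), g(1), … with moves {1, 2, 4}:
k:     0  1  2  3  4  5  6
g(k):  0  1  2  0  1  2  0
So g(6) = 0.
Pile B is a plain Nim pile of size 7, so its Grundy value is 7.
Pile C is a plain Nim pile of size 15, so its Grundy value is 15.
By the Sprague-Grundy theorem, the Grundy value of a sum of independent games is the XOR of the component values.
Combined value = 0 ⊕ 7 ⊕ 15 = 8.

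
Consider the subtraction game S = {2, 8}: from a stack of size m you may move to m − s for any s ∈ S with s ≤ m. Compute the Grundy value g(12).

1

Build the Grundy sequence with g(k) = mex{g(k−s) : s ∈ {2, 8}, s ≤ k}:
k:     0  1  2  3  4  5  6  7  8  9 10 11 12
g(k):  0  0  1  1  0  0  1  1  2  2  0  0  1
So g(12) = 1.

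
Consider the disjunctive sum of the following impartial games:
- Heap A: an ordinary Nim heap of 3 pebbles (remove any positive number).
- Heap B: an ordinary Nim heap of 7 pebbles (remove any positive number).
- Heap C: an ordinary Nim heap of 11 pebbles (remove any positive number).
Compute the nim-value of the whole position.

15

Heap A is a plain Nim heap of size 3, so its Grundy value is 3.
Heap B is a plain Nim heap of size 7, so its Grundy value is 7.
Heap C is a plain Nim heap of size 11, so its Grundy value is 11.
By the Sprague-Grundy theorem, the Grundy value of a sum of independent games is the XOR of the component values.
Combined value = 3 ⊕ 7 ⊕ 11 = 15.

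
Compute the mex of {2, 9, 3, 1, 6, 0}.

4

The values 0, 1, 2, 3 are all present; 4 is the first non-negative integer missing from the set.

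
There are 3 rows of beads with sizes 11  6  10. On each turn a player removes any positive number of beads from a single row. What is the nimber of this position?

7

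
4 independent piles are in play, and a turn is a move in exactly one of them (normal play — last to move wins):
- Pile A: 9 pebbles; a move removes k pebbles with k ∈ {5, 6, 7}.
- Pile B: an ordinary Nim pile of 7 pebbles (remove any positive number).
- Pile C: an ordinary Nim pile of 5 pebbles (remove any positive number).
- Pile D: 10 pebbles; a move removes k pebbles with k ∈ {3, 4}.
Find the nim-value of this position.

2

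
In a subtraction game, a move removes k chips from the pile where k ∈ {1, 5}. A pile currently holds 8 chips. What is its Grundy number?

Build the Grundy sequence with g(k) = mex{g(k−s) : s ∈ {1, 5}, s ≤ k}:
g(0) = mex{} = 0
g(1) = mex{0} = 1
g(2) = mex{1} = 0
g(3) = mex{0} = 1
g(4) = mex{1} = 0
g(5) = mex{0} = 1
g(6) = mex{1} = 0
g(7) = mex{0} = 1
g(8) = mex{1} = 0
So g(8) = 0.

0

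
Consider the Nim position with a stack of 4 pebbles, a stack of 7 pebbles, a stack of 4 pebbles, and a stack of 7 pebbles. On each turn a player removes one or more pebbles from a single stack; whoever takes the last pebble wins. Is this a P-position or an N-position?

Compute the nim-sum pairwise:
4 ^ 7 = 3
3 ^ 4 = 7
7 ^ 7 = 0
The nim-sum is 0, so this is a P-position: the player to move is in a losing position under optimal play.

P-position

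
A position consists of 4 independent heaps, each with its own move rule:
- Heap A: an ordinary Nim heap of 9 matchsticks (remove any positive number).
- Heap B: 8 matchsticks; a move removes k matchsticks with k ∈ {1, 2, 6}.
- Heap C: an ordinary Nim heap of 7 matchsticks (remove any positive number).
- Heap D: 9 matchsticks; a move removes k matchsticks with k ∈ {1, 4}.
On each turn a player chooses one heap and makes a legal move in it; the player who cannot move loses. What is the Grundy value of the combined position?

13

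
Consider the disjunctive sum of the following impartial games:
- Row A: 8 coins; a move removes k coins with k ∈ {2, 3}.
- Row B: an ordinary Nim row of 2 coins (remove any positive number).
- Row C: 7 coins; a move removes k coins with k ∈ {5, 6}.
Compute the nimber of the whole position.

Build the Grundy sequence for row A with g(k) = mex{g(k−s) : s ∈ {2, 3}, s ≤ k}:
k:     0  1  2  3  4  5  6  7  8
g(k):  0  0  1  1  2  0  0  1  1
So g(8) = 1.
Row B is a plain Nim row of size 2, so its Grundy value is 2.
For row C, compute g(0), g(1), … with moves {5, 6}:
g(0) = mex{} = 0
g(1) = mex{} = 0
g(2) = mex{} = 0
g(3) = mex{} = 0
g(4) = mex{} = 0
g(5) = mex{0} = 1
g(6) = mex{0} = 1
g(7) = mex{0} = 1
So g(7) = 1.
By the Sprague-Grundy theorem, the Grundy value of a sum of independent games is the XOR of the component values.
Combined value = 1 ⊕ 2 ⊕ 1 = 2.

2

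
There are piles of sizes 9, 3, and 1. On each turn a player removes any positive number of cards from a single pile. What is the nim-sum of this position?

11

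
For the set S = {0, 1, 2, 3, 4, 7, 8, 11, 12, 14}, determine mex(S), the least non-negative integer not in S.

The values 0, 1, 2, 3, 4 are all present; 5 is the first non-negative integer missing from the set.

5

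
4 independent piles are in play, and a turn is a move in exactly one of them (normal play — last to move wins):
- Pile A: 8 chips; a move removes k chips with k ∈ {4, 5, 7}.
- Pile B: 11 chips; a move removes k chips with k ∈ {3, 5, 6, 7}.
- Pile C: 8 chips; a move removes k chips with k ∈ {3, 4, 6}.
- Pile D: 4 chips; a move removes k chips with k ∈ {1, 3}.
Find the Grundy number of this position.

Grundy values for pile A (subtraction set {4, 5, 7}):
k:     0  1  2  3  4  5  6  7  8
g(k):  0  0  0  0  1  1  1  1  2
So g(8) = 2.
Build the Grundy sequence for pile B with g(k) = mex{g(k−s) : s ∈ {3, 5, 6, 7}, s ≤ k}:
g(0) = mex{} = 0
g(1) = mex{} = 0
g(2) = mex{} = 0
g(3) = mex{0} = 1
g(4) = mex{0} = 1
g(5) = mex{0} = 1
g(6) = mex{0,1} = 2
g(7) = mex{0,1} = 2
g(8) = mex{0,1} = 2
g(9) = mex{0,1,2} = 3
g(10) = mex{1,2} = 0
g(11) = mex{1,2} = 0
So g(11) = 0.
Grundy values for pile C (subtraction set {3, 4, 6}):
k:     0  1  2  3  4  5  6  7  8
g(k):  0  0  0  1  1  1  2  2  2
So g(8) = 2.
Grundy values for pile D (subtraction set {1, 3}):
g(0) = mex{} = 0
g(1) = mex{0} = 1
g(2) = mex{1} = 0
g(3) = mex{0} = 1
g(4) = mex{1} = 0
So g(4) = 0.
The value of a disjunctive sum is the nim-sum of the parts.
Combined value = 2 XOR 0 XOR 2 XOR 0 = 0.

0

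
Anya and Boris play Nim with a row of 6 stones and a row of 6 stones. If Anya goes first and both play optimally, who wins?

Boris wins

Compute the nim-sum pairwise:
6 ^ 6 = 0
The nim-sum is 0, so this is a P-position: the player to move is in a losing position under optimal play; Anya is about to move from it and so loses — Boris wins.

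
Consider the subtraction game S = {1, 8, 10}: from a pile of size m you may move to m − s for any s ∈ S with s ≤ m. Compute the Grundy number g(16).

Grundy values for subtraction set {1, 8, 10}:
k:     0  1  2  3  4  5  6  7  8  9 10 11 12 13 14 15 16
g(k):  0  1  0  1  0  1  0  1  2  0  1  0  1  0  1  0  1
So g(16) = 1.

1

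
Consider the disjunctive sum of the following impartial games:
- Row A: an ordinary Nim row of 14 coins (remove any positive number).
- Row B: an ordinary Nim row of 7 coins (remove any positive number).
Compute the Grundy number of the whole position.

Row A is a plain Nim row of size 14, so its Grundy value is 14.
Row B is a plain Nim row of size 7, so its Grundy value is 7.
The value of a disjunctive sum is the nim-sum of the parts.
Combined value = 14 ⊕ 7 = 9.

9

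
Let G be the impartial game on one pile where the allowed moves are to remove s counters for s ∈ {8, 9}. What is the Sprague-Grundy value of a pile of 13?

1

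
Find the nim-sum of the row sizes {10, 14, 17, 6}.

Compute the nim-sum pairwise:
10 XOR 14 = 4
4 XOR 17 = 21
21 XOR 6 = 19

19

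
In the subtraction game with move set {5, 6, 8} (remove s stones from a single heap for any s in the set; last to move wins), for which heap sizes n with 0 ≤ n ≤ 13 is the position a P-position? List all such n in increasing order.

Grundy values for subtraction set {5, 6, 8}:
k:     0  1  2  3  4  5  6  7  8  9 10 11 12 13
g(k):  0  0  0  0  0  1  1  1  1  1  2  2  2  0
The P-positions (g = 0) in 0..13 are 0, 1, 2, 3, 4, 13.

0, 1, 2, 3, 4, 13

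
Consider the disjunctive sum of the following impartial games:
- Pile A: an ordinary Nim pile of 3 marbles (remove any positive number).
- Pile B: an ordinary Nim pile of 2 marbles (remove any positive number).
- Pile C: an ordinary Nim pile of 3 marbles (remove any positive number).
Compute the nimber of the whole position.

2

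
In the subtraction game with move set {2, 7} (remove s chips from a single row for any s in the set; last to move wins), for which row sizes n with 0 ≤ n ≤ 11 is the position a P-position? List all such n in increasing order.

Compute g(0), g(1), … for moves {2, 7}:
g(0) = mex{} = 0
g(1) = mex{} = 0
g(2) = mex{0} = 1
g(3) = mex{0} = 1
g(4) = mex{1} = 0
g(5) = mex{1} = 0
g(6) = mex{0} = 1
g(7) = mex{0} = 1
g(8) = mex{0,1} = 2
g(9) = mex{1} = 0
g(10) = mex{1,2} = 0
g(11) = mex{0} = 1
The P-positions (g = 0) in 0..11 are 0, 1, 4, 5, 9, 10.

0, 1, 4, 5, 9, 10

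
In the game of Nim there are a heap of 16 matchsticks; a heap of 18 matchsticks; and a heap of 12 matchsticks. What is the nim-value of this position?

14

Nim-sum: 16 ⊕ 18 ⊕ 12 = 14.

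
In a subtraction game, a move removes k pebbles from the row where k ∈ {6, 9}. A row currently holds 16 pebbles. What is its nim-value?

0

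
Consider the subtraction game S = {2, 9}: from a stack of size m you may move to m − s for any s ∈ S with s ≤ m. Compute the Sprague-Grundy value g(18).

1

Build the Grundy sequence with g(k) = mex{g(k−s) : s ∈ {2, 9}, s ≤ k}:
k:     0  1  2  3  4  5  6  7  8  9 10 11 12 13 14 15 16 17 18
g(k):  0  0  1  1  0  0  1  1  0  2  1  0  0  1  1  0  0  1  1
So g(18) = 1.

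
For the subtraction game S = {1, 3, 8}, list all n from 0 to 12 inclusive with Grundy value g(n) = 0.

0, 2, 4, 6, 11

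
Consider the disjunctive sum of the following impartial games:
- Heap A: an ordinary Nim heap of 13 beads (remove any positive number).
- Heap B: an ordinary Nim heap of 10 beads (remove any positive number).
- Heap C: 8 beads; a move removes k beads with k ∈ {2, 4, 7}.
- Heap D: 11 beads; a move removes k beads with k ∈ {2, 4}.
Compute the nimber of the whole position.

4

Heap A is a plain Nim heap of size 13, so its Grundy value is 13.
Heap B is a plain Nim heap of size 10, so its Grundy value is 10.
For heap C, compute g(0), g(1), … with moves {2, 4, 7}:
k:     0  1  2  3  4  5  6  7  8
g(k):  0  0  1  1  2  2  0  3  1
So g(8) = 1.
Grundy values for heap D (subtraction set {2, 4}):
k:     0  1  2  3  4  5  6  7  8  9 10 11
g(k):  0  0  1  1  2  2  0  0  1  1  2  2
So g(11) = 2.
By the Sprague-Grundy theorem, the Grundy value of a sum of independent games is the XOR of the component values.
Combined value = 13 ⊕ 10 ⊕ 1 ⊕ 2 = 4.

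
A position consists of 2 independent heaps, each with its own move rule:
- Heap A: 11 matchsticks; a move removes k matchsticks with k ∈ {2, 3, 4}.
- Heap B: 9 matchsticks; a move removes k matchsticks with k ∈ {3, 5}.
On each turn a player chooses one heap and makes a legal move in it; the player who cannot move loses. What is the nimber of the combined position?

For heap A, compute g(0), g(1), … with moves {2, 3, 4}:
g(0) = mex{} = 0
g(1) = mex{} = 0
g(2) = mex{0} = 1
g(3) = mex{0} = 1
g(4) = mex{0,1} = 2
g(5) = mex{0,1} = 2
g(6) = mex{1,2} = 0
g(7) = mex{1,2} = 0
g(8) = mex{0,2} = 1
g(9) = mex{0,2} = 1
g(10) = mex{0,1} = 2
g(11) = mex{0,1} = 2
So g(11) = 2.
Build the Grundy sequence for heap B with g(k) = mex{g(k−s) : s ∈ {3, 5}, s ≤ k}:
k:     0  1  2  3  4  5  6  7  8  9
g(k):  0  0  0  1  1  1  2  2  0  0
So g(9) = 0.
By the Sprague-Grundy theorem, the Grundy value of a sum of independent games is the XOR of the component values.
Combined value = 2 XOR 0 = 2.

2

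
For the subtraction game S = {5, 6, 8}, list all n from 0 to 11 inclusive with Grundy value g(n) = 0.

0, 1, 2, 3, 4

Build the Grundy sequence with g(k) = mex{g(k−s) : s ∈ {5, 6, 8}, s ≤ k}:
k:     0  1  2  3  4  5  6  7  8  9 10 11
g(k):  0  0  0  0  0  1  1  1  1  1  2  2
The P-positions (g = 0) in 0..11 are 0, 1, 2, 3, 4.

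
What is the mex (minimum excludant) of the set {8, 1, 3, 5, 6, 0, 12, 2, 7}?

The values 0, 1, 2, 3 are all present; 4 is the first non-negative integer missing from the set.

4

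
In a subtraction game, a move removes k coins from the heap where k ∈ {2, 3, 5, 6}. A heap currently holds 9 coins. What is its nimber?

0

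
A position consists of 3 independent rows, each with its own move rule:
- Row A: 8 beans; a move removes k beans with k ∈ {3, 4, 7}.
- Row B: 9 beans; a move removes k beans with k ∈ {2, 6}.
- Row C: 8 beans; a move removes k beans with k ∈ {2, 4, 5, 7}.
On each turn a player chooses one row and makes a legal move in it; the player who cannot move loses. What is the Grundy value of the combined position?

For row A, compute g(0), g(1), … with moves {3, 4, 7}:
k:     0  1  2  3  4  5  6  7  8
g(k):  0  0  0  1  1  1  2  2  2
So g(8) = 2.
Grundy values for row B (subtraction set {2, 6}):
g(0) = mex{} = 0
g(1) = mex{} = 0
g(2) = mex{0} = 1
g(3) = mex{0} = 1
g(4) = mex{1} = 0
g(5) = mex{1} = 0
g(6) = mex{0} = 1
g(7) = mex{0} = 1
g(8) = mex{1} = 0
g(9) = mex{1} = 0
So g(9) = 0.
For row C, compute g(0), g(1), … with moves {2, 4, 5, 7}:
k:     0  1  2  3  4  5  6  7  8
g(k):  0  0  1  1  2  2  3  3  4
So g(8) = 4.
The value of a disjunctive sum is the nim-sum of the parts.
Combined value = 2 ⊕ 0 ⊕ 4 = 6.

6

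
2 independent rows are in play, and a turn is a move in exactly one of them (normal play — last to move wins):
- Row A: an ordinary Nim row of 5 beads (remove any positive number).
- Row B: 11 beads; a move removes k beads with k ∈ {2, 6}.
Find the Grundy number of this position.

4

Row A is a plain Nim row of size 5, so its Grundy value is 5.
Build the Grundy sequence for row B with g(k) = mex{g(k−s) : s ∈ {2, 6}, s ≤ k}:
k:     0  1  2  3  4  5  6  7  8  9 10 11
g(k):  0  0  1  1  0  0  1  1  0  0  1  1
So g(11) = 1.
By the Sprague-Grundy theorem, the Grundy value of a sum of independent games is the XOR of the component values.
Combined value = 5 ⊕ 1 = 4.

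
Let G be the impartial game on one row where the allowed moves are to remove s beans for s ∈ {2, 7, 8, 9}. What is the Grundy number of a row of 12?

2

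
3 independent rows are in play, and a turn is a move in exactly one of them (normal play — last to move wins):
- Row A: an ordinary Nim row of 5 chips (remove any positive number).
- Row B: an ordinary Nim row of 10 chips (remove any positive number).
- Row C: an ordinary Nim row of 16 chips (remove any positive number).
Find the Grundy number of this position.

31

Row A is a plain Nim row of size 5, so its Grundy value is 5.
Row B is a plain Nim row of size 10, so its Grundy value is 10.
Row C is a plain Nim row of size 16, so its Grundy value is 16.
By the Sprague-Grundy theorem, the Grundy value of a sum of independent games is the XOR of the component values.
Combined value = 5 ⊕ 10 ⊕ 16 = 31.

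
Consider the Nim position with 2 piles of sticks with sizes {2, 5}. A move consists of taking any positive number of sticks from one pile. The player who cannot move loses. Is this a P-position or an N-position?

N-position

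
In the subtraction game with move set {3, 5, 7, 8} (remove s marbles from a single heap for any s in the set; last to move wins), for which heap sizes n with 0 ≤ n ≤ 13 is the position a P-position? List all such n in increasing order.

0, 1, 2, 11, 12, 13

Grundy values for subtraction set {3, 5, 7, 8}:
g(0) = mex{} = 0
g(1) = mex{} = 0
g(2) = mex{} = 0
g(3) = mex{0} = 1
g(4) = mex{0} = 1
g(5) = mex{0} = 1
g(6) = mex{0,1} = 2
g(7) = mex{0,1} = 2
g(8) = mex{0,1} = 2
g(9) = mex{0,1,2} = 3
g(10) = mex{0,1,2} = 3
g(11) = mex{1,2} = 0
g(12) = mex{1,2,3} = 0
g(13) = mex{1,2,3} = 0
The P-positions (g = 0) in 0..13 are 0, 1, 2, 11, 12, 13.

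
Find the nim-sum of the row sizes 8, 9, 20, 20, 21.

Nim-sum: 8 ⊕ 9 ⊕ 20 ⊕ 20 ⊕ 21 = 20.

20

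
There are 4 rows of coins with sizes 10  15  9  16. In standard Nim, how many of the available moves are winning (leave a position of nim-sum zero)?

Write each in binary and XOR column by column:
  01010  (10)
  01111  (15)
  01001  (9)
  10000  (16)
  -----
  11100  (28)
The overall nim-sum is X = 28. A row of size p has a winning move iff p XOR X < p (reduce it to p XOR X).
  10: 10 XOR 28 = 22 ≥ 10 — no move.
  15: 15 XOR 28 = 19 ≥ 15 — no move.
  9: 9 XOR 28 = 21 ≥ 9 — no move.
  16: 16 XOR 28 = 12 < 16 — winning move (to 12).
That gives 1 winning move.

1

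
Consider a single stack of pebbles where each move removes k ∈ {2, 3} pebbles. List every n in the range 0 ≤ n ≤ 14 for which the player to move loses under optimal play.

0, 1, 5, 6, 10, 11

Build the Grundy sequence with g(k) = mex{g(k−s) : s ∈ {2, 3}, s ≤ k}:
g(0) = mex{} = 0
g(1) = mex{} = 0
g(2) = mex{0} = 1
g(3) = mex{0} = 1
g(4) = mex{0,1} = 2
g(5) = mex{1} = 0
g(6) = mex{1,2} = 0
g(7) = mex{0,2} = 1
g(8) = mex{0} = 1
g(9) = mex{0,1} = 2
g(10) = mex{1} = 0
g(11) = mex{1,2} = 0
g(12) = mex{0,2} = 1
g(13) = mex{0} = 1
g(14) = mex{0,1} = 2
The P-positions (g = 0) in 0..14 are 0, 1, 5, 6, 10, 11.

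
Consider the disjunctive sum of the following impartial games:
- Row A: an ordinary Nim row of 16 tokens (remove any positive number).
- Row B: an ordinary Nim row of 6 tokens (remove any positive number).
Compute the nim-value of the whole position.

22

Row A is a plain Nim row of size 16, so its Grundy value is 16.
Row B is a plain Nim row of size 6, so its Grundy value is 6.
The value of a disjunctive sum is the nim-sum of the parts.
Combined value = 16 ⊕ 6 = 22.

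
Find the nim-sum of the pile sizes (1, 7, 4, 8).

Nim-sum: 1 XOR 7 XOR 4 XOR 8 = 10.

10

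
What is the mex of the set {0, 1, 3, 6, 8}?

2

The values 0, 1 are all present; 2 is the first non-negative integer missing from the set.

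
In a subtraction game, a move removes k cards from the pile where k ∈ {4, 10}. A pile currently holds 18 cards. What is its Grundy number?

1

Build the Grundy sequence with g(k) = mex{g(k−s) : s ∈ {4, 10}, s ≤ k}:
k:     0  1  2  3  4  5  6  7  8  9 10 11 12 13 14 15 16 17 18
g(k):  0  0  0  0  1  1  1  1  0  0  2  2  1  1  0  0  0  0  1
So g(18) = 1.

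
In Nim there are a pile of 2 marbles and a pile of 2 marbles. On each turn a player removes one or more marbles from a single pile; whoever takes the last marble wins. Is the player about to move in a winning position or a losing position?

Losing position

Compute the nim-sum pairwise:
2 XOR 2 = 0
The nim-sum is 0, so this is a P-position: the player to move is in a losing position under optimal play.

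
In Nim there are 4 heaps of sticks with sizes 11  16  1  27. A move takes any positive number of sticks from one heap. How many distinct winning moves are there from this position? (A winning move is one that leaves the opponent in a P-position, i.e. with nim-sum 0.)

3

In binary:
  01011  (11)
  10000  (16)
  00001  (1)
  11011  (27)
  -----
  00001  (1)
The overall nim-sum is X = 1. A heap of size p has a winning move iff p XOR X < p (reduce it to p XOR X).
  11: 11 XOR 1 = 10 < 11 — winning move (to 10).
  16: 16 XOR 1 = 17 ≥ 16 — no move.
  1: 1 XOR 1 = 0 < 1 — winning move (to 0).
  27: 27 XOR 1 = 26 < 27 — winning move (to 26).
That gives 3 winning moves.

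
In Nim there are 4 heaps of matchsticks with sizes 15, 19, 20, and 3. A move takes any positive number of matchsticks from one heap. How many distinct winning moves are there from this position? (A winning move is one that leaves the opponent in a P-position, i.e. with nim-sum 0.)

1

In binary:
  01111  (15)
  10011  (19)
  10100  (20)
  00011  (3)
  -----
  01011  (11)
The overall nim-sum is X = 11. A heap of size p has a winning move iff p XOR X < p (reduce it to p XOR X).
  15: 15 XOR 11 = 4 < 15 — winning move (to 4).
  19: 19 XOR 11 = 24 ≥ 19 — no move.
  20: 20 XOR 11 = 31 ≥ 20 — no move.
  3: 3 XOR 11 = 8 ≥ 3 — no move.
That gives 1 winning move.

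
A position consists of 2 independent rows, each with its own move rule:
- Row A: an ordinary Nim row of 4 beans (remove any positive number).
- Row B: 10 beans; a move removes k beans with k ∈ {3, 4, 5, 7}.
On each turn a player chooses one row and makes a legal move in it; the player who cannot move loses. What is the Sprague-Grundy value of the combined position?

Row A is a plain Nim row of size 4, so its Grundy value is 4.
Build the Grundy sequence for row B with g(k) = mex{g(k−s) : s ∈ {3, 4, 5, 7}, s ≤ k}:
g(0) = mex{} = 0
g(1) = mex{} = 0
g(2) = mex{} = 0
g(3) = mex{0} = 1
g(4) = mex{0} = 1
g(5) = mex{0} = 1
g(6) = mex{0,1} = 2
g(7) = mex{0,1} = 2
g(8) = mex{0,1} = 2
g(9) = mex{0,1,2} = 3
g(10) = mex{1,2} = 0
So g(10) = 0.
By the Sprague-Grundy theorem, the Grundy value of a sum of independent games is the XOR of the component values.
Combined value = 4 ⊕ 0 = 4.

4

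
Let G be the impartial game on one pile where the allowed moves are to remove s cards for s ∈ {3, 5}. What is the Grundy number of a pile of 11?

1

Grundy values for subtraction set {3, 5}:
k:     0  1  2  3  4  5  6  7  8  9 10 11
g(k):  0  0  0  1  1  1  2  2  0  0  0  1
So g(11) = 1.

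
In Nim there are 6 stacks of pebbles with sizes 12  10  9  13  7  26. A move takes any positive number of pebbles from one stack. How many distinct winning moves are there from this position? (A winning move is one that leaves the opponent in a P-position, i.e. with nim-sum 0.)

Nim-sum: 12 ^ 10 ^ 9 ^ 13 ^ 7 ^ 26 = 31.
The overall nim-sum is X = 31. A stack of size p has a winning move iff p XOR X < p (reduce it to p XOR X).
  12: 12 XOR 31 = 19 ≥ 12 — no move.
  10: 10 XOR 31 = 21 ≥ 10 — no move.
  9: 9 XOR 31 = 22 ≥ 9 — no move.
  13: 13 XOR 31 = 18 ≥ 13 — no move.
  7: 7 XOR 31 = 24 ≥ 7 — no move.
  26: 26 XOR 31 = 5 < 26 — winning move (to 5).
That gives 1 winning move.

1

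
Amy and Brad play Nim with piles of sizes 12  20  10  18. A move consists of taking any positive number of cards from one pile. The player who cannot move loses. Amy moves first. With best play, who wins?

Bitwise XOR of the heap sizes:
  01100  (12)
  10100  (20)
  01010  (10)
  10010  (18)
  -----
  00000  (0)
The nim-sum is 0, so this is a P-position: the player to move is in a losing position under optimal play; Amy is about to move from it and so loses — Brad wins.

Brad wins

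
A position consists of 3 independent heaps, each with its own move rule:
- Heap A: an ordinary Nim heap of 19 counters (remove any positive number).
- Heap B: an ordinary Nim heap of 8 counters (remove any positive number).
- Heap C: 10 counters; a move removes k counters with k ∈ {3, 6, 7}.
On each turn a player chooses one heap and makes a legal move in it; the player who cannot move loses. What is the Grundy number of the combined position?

27

Heap A is a plain Nim heap of size 19, so its Grundy value is 19.
Heap B is a plain Nim heap of size 8, so its Grundy value is 8.
For heap C, compute g(0), g(1), … with moves {3, 6, 7}:
g(0) = mex{} = 0
g(1) = mex{} = 0
g(2) = mex{} = 0
g(3) = mex{0} = 1
g(4) = mex{0} = 1
g(5) = mex{0} = 1
g(6) = mex{0,1} = 2
g(7) = mex{0,1} = 2
g(8) = mex{0,1} = 2
g(9) = mex{0,1,2} = 3
g(10) = mex{1,2} = 0
So g(10) = 0.
By the Sprague-Grundy theorem, the Grundy value of a sum of independent games is the XOR of the component values.
Combined value = 19 ⊕ 8 ⊕ 0 = 27.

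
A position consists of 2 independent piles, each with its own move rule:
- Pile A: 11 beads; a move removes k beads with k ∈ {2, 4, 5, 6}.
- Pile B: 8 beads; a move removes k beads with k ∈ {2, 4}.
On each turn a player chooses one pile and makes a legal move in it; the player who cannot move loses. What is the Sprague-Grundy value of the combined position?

For pile A, compute g(0), g(1), … with moves {2, 4, 5, 6}:
k:     0  1  2  3  4  5  6  7  8  9 10 11
g(k):  0  0  1  1  2  2  3  3  0  0  1  1
So g(11) = 1.
Build the Grundy sequence for pile B with g(k) = mex{g(k−s) : s ∈ {2, 4}, s ≤ k}:
g(0) = mex{} = 0
g(1) = mex{} = 0
g(2) = mex{0} = 1
g(3) = mex{0} = 1
g(4) = mex{0,1} = 2
g(5) = mex{0,1} = 2
g(6) = mex{1,2} = 0
g(7) = mex{1,2} = 0
g(8) = mex{0,2} = 1
So g(8) = 1.
By the Sprague-Grundy theorem, the Grundy value of a sum of independent games is the XOR of the component values.
Combined value = 1 XOR 1 = 0.

0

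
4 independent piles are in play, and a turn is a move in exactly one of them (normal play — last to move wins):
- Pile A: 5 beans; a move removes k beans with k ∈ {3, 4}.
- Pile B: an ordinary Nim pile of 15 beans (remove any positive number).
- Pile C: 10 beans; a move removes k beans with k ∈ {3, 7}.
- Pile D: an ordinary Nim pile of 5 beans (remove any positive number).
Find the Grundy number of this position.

11

For pile A, compute g(0), g(1), … with moves {3, 4}:
g(0) = mex{} = 0
g(1) = mex{} = 0
g(2) = mex{} = 0
g(3) = mex{0} = 1
g(4) = mex{0} = 1
g(5) = mex{0} = 1
So g(5) = 1.
Pile B is a plain Nim pile of size 15, so its Grundy value is 15.
Build the Grundy sequence for pile C with g(k) = mex{g(k−s) : s ∈ {3, 7}, s ≤ k}:
k:     0  1  2  3  4  5  6  7  8  9 10
g(k):  0  0  0  1  1  1  0  2  2  1  0
So g(10) = 0.
Pile D is a plain Nim pile of size 5, so its Grundy value is 5.
The value of a disjunctive sum is the nim-sum of the parts.
Combined value = 1 ⊕ 15 ⊕ 0 ⊕ 5 = 11.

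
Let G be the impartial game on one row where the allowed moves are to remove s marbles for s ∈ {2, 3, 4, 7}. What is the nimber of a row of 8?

1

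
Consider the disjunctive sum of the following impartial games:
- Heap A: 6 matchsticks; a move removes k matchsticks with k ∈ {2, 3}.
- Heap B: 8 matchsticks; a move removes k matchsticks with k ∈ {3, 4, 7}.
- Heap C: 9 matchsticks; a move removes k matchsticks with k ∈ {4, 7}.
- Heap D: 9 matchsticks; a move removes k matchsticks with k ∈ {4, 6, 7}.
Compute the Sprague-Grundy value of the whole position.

Grundy values for heap A (subtraction set {2, 3}):
k:     0  1  2  3  4  5  6
g(k):  0  0  1  1  2  0  0
So g(6) = 0.
Grundy values for heap B (subtraction set {3, 4, 7}):
g(0) = mex{} = 0
g(1) = mex{} = 0
g(2) = mex{} = 0
g(3) = mex{0} = 1
g(4) = mex{0} = 1
g(5) = mex{0} = 1
g(6) = mex{0,1} = 2
g(7) = mex{0,1} = 2
g(8) = mex{0,1} = 2
So g(8) = 2.
For heap C, compute g(0), g(1), … with moves {4, 7}:
k:     0  1  2  3  4  5  6  7  8  9
g(k):  0  0  0  0  1  1  1  1  2  2
So g(9) = 2.
For heap D, compute g(0), g(1), … with moves {4, 6, 7}:
g(0) = mex{} = 0
g(1) = mex{} = 0
g(2) = mex{} = 0
g(3) = mex{} = 0
g(4) = mex{0} = 1
g(5) = mex{0} = 1
g(6) = mex{0} = 1
g(7) = mex{0} = 1
g(8) = mex{0,1} = 2
g(9) = mex{0,1} = 2
So g(9) = 2.
By the Sprague-Grundy theorem, the Grundy value of a sum of independent games is the XOR of the component values.
Combined value = 0 ⊕ 2 ⊕ 2 ⊕ 2 = 2.

2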